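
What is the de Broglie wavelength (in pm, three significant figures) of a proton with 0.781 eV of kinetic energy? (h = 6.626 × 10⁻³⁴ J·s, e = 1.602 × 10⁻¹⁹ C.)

KE = 0.781 eV = 1.251 × 10⁻¹⁹ J.
p = √(2mKE) = √(2 × 1.673 × 10⁻²⁷ × 1.251 × 10⁻¹⁹) = 2.046 × 10⁻²³ kg·m/s.
λ = h/p = 6.626 × 10⁻³⁴ / 2.046 × 10⁻²³ = 3.24 × 10⁻¹¹ m = 32.4 pm.

λ = 32.4 pm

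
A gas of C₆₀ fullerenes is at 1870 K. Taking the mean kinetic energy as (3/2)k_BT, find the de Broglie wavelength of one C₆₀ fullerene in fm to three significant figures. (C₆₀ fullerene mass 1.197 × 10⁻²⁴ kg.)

KE = (3/2)k_BT = 1.5 × 1.381 × 10⁻²³ × 1870 = 3.874 × 10⁻²⁰ J.
p = √(2mKE) = √(2 × 1.197 × 10⁻²⁴ × 3.874 × 10⁻²⁰) = 3.045 × 10⁻²² kg·m/s.
λ = h/p = 2.18 × 10⁻¹² m = 2180 fm.

λ = 2180 fm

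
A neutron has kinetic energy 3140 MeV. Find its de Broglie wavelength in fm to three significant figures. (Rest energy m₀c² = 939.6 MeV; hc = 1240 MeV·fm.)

λ = 0.312 fm

Total energy E = KE + m₀c² = 3140 + 939.6 = 4079.6 MeV.
(pc)² = E² − (m₀c²)² = (4079.6)² − (939.6)² = 1.576 × 10⁷ MeV², so pc = 3970 MeV.
λ = hc/(pc) = 1240 MeV·fm / 3970 MeV = 0.312 fm.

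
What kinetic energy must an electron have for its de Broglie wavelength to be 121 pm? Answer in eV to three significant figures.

p = h/λ = 6.626 × 10⁻³⁴ / 1.210 × 10⁻¹⁰ = 5.476 × 10⁻²⁴ kg·m/s.
KE = p²/(2m) = (5.476 × 10⁻²⁴)² / (2 × 9.109 × 10⁻³¹) = 1.646 × 10⁻¹⁷ J = 103 eV.

KE = 103 eV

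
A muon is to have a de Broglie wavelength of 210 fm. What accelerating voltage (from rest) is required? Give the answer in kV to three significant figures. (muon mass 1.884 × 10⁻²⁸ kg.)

p = h/λ = 6.626 × 10⁻³⁴ / 2.100 × 10⁻¹³ = 3.155 × 10⁻²¹ kg·m/s.
KE = p²/(2m) = 2.642 × 10⁻¹⁴ J.
V = KE/e = 2.642 × 10⁻¹⁴ / (1.602 × 10⁻¹⁹) = 165 kV.

V = 165 kV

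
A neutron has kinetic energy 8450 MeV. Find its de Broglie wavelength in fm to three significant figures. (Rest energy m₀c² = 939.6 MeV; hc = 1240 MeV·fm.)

λ = 0.133 fm

Total energy E = KE + m₀c² = 8450 + 939.6 = 9389.6 MeV.
(pc)² = E² − (m₀c²)² = (9389.6)² − (939.6)² = 8.728 × 10⁷ MeV², so pc = 9342 MeV.
λ = hc/(pc) = 1240 MeV·fm / 9342 MeV = 0.133 fm.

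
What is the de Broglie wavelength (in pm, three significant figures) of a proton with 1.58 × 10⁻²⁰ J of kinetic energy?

p = √(2mKE) = √(2 × 1.673 × 10⁻²⁷ × 1.580 × 10⁻²⁰) = 7.271 × 10⁻²⁴ kg·m/s.
λ = h/p = 6.626 × 10⁻³⁴ / 7.271 × 10⁻²⁴ = 9.11 × 10⁻¹¹ m = 91.1 pm.

λ = 91.1 pm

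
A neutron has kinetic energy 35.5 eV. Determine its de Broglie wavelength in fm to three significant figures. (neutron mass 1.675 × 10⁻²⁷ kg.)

KE = 35.5 eV = 5.687 × 10⁻¹⁸ J.
p = √(2mKE) = √(2 × 1.675 × 10⁻²⁷ × 5.687 × 10⁻¹⁸) = 1.380 × 10⁻²² kg·m/s.
λ = h/p = 6.626 × 10⁻³⁴ / 1.380 × 10⁻²² = 4.80 × 10⁻¹² m = 4800 fm.

λ = 4800 fm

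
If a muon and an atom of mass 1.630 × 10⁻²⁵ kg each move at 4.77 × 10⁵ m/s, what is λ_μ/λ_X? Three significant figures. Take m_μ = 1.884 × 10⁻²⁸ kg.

λ_μ/λ_X = 865

At fixed v, p = mv so λ = h/(mv) ∝ 1/m.
λ_μ/λ_X = m_X/m_μ = 1.630 × 10⁻²⁵/1.884 × 10⁻²⁸ = 865.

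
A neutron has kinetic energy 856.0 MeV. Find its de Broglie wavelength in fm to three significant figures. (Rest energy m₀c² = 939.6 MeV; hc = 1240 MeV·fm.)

Total energy E = KE + m₀c² = 856.0 + 939.6 = 1795.6 MeV.
(pc)² = E² − (m₀c²)² = (1795.6)² − (939.6)² = 2.341 × 10⁶ MeV², so pc = 1530 MeV.
λ = hc/(pc) = 1240 MeV·fm / 1530 MeV = 0.810 fm.

λ = 0.810 fm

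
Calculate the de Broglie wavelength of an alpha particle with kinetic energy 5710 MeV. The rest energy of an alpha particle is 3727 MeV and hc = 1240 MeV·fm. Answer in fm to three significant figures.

λ = 0.143 fm

Total energy E = KE + m₀c² = 5710 + 3727 = 9437 MeV.
(pc)² = E² − (m₀c²)² = (9437)² − (3727)² = 7.517 × 10⁷ MeV², so pc = 8670 MeV.
λ = hc/(pc) = 1240 MeV·fm / 8670 MeV = 0.143 fm.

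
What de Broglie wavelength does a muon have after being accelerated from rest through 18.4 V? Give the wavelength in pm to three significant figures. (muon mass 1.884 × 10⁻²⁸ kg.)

KE = eV = 1.602 × 10⁻¹⁹ × 18.40 = 2.948 × 10⁻¹⁸ J.
p = √(2mKE) = √(2 × 1.884 × 10⁻²⁸ × 2.948 × 10⁻¹⁸) = 3.333 × 10⁻²³ kg·m/s.
λ = h/p = 6.626 × 10⁻³⁴ / 3.333 × 10⁻²³ = 1.99 × 10⁻¹¹ m = 19.9 pm.

λ = 19.9 pm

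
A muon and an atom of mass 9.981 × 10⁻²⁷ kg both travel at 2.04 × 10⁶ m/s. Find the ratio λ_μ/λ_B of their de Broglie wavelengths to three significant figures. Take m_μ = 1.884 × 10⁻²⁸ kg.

λ_μ/λ_B = 53.0

At fixed v, p = mv so λ = h/(mv) ∝ 1/m.
λ_μ/λ_B = m_B/m_μ = 9.981 × 10⁻²⁷/1.884 × 10⁻²⁸ = 53.0.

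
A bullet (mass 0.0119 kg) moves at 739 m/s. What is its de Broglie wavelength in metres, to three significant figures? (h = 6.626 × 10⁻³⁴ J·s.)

p = mv = 0.0119 × 739 = 8.794 kg·m/s.
λ = h/p = 6.626 × 10⁻³⁴ / 8.794 = 7.53 × 10⁻³⁵ m.

λ = 7.53 × 10⁻³⁵ m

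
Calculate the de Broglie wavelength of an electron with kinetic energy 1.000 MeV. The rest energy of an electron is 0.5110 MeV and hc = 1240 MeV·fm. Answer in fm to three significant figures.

λ = 872 fm

Total energy E = KE + m₀c² = 1.000 + 0.5110 = 1.5110 MeV.
(pc)² = E² − (m₀c²)² = (1.5110)² − (0.5110)² = 2.022 MeV², so pc = 1.422 MeV.
λ = hc/(pc) = 1240 MeV·fm / 1.422 MeV = 872 fm.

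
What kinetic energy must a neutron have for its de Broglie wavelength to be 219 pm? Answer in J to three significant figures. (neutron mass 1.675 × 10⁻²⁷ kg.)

p = h/λ = 6.626 × 10⁻³⁴ / 2.190 × 10⁻¹⁰ = 3.026 × 10⁻²⁴ kg·m/s.
KE = p²/(2m) = (3.026 × 10⁻²⁴)² / (2 × 1.675 × 10⁻²⁷) = 2.733 × 10⁻²¹ J = 2.73 × 10⁻²¹ J.

KE = 2.73 × 10⁻²¹ J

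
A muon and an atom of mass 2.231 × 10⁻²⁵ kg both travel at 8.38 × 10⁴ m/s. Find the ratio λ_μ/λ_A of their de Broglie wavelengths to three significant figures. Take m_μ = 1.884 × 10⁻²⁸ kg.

λ_μ/λ_A = 1180

At fixed v, p = mv so λ = h/(mv) ∝ 1/m.
λ_μ/λ_A = m_A/m_μ = 2.231 × 10⁻²⁵/1.884 × 10⁻²⁸ = 1180.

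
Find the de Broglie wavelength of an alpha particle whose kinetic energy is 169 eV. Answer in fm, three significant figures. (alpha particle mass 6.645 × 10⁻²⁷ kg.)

KE = 169 eV = 2.707 × 10⁻¹⁷ J.
p = √(2mKE) = √(2 × 6.645 × 10⁻²⁷ × 2.707 × 10⁻¹⁷) = 5.998 × 10⁻²² kg·m/s.
λ = h/p = 6.626 × 10⁻³⁴ / 5.998 × 10⁻²² = 1.10 × 10⁻¹² m = 1100 fm.

λ = 1100 fm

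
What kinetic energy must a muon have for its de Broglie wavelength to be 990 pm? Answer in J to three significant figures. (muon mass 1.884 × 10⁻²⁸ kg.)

KE = 1.19 × 10⁻²¹ J

p = h/λ = 6.626 × 10⁻³⁴ / 9.900 × 10⁻¹⁰ = 6.693 × 10⁻²⁵ kg·m/s.
KE = p²/(2m) = (6.693 × 10⁻²⁵)² / (2 × 1.884 × 10⁻²⁸) = 1.189 × 10⁻²¹ J = 1.19 × 10⁻²¹ J.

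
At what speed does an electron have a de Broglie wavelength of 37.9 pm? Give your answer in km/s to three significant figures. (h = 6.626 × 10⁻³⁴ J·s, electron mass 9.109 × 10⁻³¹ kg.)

p = h/λ = 6.626 × 10⁻³⁴ / 3.790 × 10⁻¹¹ = 1.748 × 10⁻²³ kg·m/s.
v = p/m = 1.748 × 10⁻²³ / 9.109 × 10⁻³¹ = 1.92 × 10⁷ m/s = 1.92 × 10⁴ km/s.

v = 1.92 × 10⁴ km/s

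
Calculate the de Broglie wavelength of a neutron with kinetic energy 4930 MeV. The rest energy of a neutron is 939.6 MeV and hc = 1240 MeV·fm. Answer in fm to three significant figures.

Total energy E = KE + m₀c² = 4930 + 939.6 = 5869.6 MeV.
(pc)² = E² − (m₀c²)² = (5869.6)² − (939.6)² = 3.357 × 10⁷ MeV², so pc = 5794 MeV.
λ = hc/(pc) = 1240 MeV·fm / 5794 MeV = 0.214 fm.

λ = 0.214 fm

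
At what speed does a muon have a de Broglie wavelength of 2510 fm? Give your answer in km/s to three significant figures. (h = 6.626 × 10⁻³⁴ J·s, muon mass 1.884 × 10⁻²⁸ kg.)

v = 1400 km/s

p = h/λ = 6.626 × 10⁻³⁴ / 2.510 × 10⁻¹² = 2.640 × 10⁻²² kg·m/s.
v = p/m = 2.640 × 10⁻²² / 1.884 × 10⁻²⁸ = 1.40 × 10⁶ m/s = 1400 km/s.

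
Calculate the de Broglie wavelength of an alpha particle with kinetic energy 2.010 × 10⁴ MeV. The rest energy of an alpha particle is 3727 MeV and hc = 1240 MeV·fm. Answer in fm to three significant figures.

λ = 0.0527 fm

Total energy E = KE + m₀c² = 2.010 × 10⁴ + 3727 = 23827 MeV.
(pc)² = E² − (m₀c²)² = (23827)² − (3727)² = 5.538 × 10⁸ MeV², so pc = 2.353 × 10⁴ MeV.
λ = hc/(pc) = 1240 MeV·fm / 2.353 × 10⁴ MeV = 0.0527 fm.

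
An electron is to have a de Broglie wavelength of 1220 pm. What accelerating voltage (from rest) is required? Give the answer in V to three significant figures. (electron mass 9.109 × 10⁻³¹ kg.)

V = 1.01 V

p = h/λ = 6.626 × 10⁻³⁴ / 1.220 × 10⁻⁹ = 5.431 × 10⁻²⁵ kg·m/s.
KE = p²/(2m) = 1.619 × 10⁻¹⁹ J.
V = KE/e = 1.619 × 10⁻¹⁹ / (1.602 × 10⁻¹⁹) = 1.01 V.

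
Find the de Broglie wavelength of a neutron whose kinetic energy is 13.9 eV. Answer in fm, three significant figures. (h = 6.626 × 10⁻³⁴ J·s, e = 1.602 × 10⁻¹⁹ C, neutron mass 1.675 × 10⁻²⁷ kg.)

KE = 13.9 eV = 2.227 × 10⁻¹⁸ J.
p = √(2mKE) = √(2 × 1.675 × 10⁻²⁷ × 2.227 × 10⁻¹⁸) = 8.637 × 10⁻²³ kg·m/s.
λ = h/p = 6.626 × 10⁻³⁴ / 8.637 × 10⁻²³ = 7.67 × 10⁻¹² m = 7670 fm.

λ = 7670 fm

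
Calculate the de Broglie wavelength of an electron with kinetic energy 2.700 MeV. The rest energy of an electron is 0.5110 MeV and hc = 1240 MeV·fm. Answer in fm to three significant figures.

Total energy E = KE + m₀c² = 2.700 + 0.5110 = 3.2110 MeV.
(pc)² = E² − (m₀c²)² = (3.2110)² − (0.5110)² = 10.05 MeV², so pc = 3.170 MeV.
λ = hc/(pc) = 1240 MeV·fm / 3.170 MeV = 391 fm.

λ = 391 fm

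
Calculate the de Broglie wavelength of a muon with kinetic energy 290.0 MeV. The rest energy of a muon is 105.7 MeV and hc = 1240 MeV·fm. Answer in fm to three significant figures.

λ = 3.25 fm

Total energy E = KE + m₀c² = 290.0 + 105.7 = 395.7 MeV.
(pc)² = E² − (m₀c²)² = (395.7)² − (105.7)² = 1.454 × 10⁵ MeV², so pc = 381.3 MeV.
λ = hc/(pc) = 1240 MeV·fm / 381.3 MeV = 3.25 fm.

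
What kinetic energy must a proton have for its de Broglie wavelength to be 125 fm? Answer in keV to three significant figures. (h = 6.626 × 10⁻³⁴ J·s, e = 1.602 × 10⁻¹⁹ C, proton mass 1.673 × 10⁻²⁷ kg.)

KE = 52.4 keV

p = h/λ = 6.626 × 10⁻³⁴ / 1.250 × 10⁻¹³ = 5.301 × 10⁻²¹ kg·m/s.
KE = p²/(2m) = (5.301 × 10⁻²¹)² / (2 × 1.673 × 10⁻²⁷) = 8.398 × 10⁻¹⁵ J = 52.4 keV.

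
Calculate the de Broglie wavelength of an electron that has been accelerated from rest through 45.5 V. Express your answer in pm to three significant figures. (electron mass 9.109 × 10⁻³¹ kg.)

KE = eV = 1.602 × 10⁻¹⁹ × 45.50 = 7.289 × 10⁻¹⁸ J.
p = √(2mKE) = √(2 × 9.109 × 10⁻³¹ × 7.289 × 10⁻¹⁸) = 3.644 × 10⁻²⁴ kg·m/s.
λ = h/p = 6.626 × 10⁻³⁴ / 3.644 × 10⁻²⁴ = 1.82 × 10⁻¹⁰ m = 182 pm.

λ = 182 pm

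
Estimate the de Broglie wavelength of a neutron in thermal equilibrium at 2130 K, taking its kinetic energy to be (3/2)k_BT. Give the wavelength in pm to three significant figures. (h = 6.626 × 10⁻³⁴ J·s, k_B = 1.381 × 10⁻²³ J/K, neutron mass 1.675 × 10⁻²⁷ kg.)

λ = 54.5 pm

KE = (3/2)k_BT = 1.5 × 1.381 × 10⁻²³ × 2130 = 4.412 × 10⁻²⁰ J.
p = √(2mKE) = √(2 × 1.675 × 10⁻²⁷ × 4.412 × 10⁻²⁰) = 1.216 × 10⁻²³ kg·m/s.
λ = h/p = 5.45 × 10⁻¹¹ m = 54.5 pm.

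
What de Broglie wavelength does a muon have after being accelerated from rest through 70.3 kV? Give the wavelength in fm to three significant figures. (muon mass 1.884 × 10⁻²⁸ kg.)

λ = 322 fm

KE = eV = 1.602 × 10⁻¹⁹ × 7.030 × 10⁴ = 1.126 × 10⁻¹⁴ J.
p = √(2mKE) = √(2 × 1.884 × 10⁻²⁸ × 1.126 × 10⁻¹⁴) = 2.060 × 10⁻²¹ kg·m/s.
λ = h/p = 6.626 × 10⁻³⁴ / 2.060 × 10⁻²¹ = 3.22 × 10⁻¹³ m = 322 fm.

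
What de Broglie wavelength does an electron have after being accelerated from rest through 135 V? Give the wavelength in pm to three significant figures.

λ = 106 pm

KE = eV = 1.602 × 10⁻¹⁹ × 135.0 = 2.163 × 10⁻¹⁷ J.
p = √(2mKE) = √(2 × 9.109 × 10⁻³¹ × 2.163 × 10⁻¹⁷) = 6.277 × 10⁻²⁴ kg·m/s.
λ = h/p = 6.626 × 10⁻³⁴ / 6.277 × 10⁻²⁴ = 1.06 × 10⁻¹⁰ m = 106 pm.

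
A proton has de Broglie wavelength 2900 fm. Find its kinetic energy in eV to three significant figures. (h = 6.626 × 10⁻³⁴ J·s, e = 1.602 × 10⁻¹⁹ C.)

p = h/λ = 6.626 × 10⁻³⁴ / 2.900 × 10⁻¹² = 2.285 × 10⁻²² kg·m/s.
KE = p²/(2m) = (2.285 × 10⁻²²)² / (2 × 1.673 × 10⁻²⁷) = 1.560 × 10⁻¹⁷ J = 97.4 eV.

KE = 97.4 eV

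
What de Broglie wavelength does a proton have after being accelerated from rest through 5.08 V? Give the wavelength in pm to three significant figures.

λ = 12.7 pm

KE = eV = 1.602 × 10⁻¹⁹ × 5.080 = 8.138 × 10⁻¹⁹ J.
p = √(2mKE) = √(2 × 1.673 × 10⁻²⁷ × 8.138 × 10⁻¹⁹) = 5.218 × 10⁻²³ kg·m/s.
λ = h/p = 6.626 × 10⁻³⁴ / 5.218 × 10⁻²³ = 1.27 × 10⁻¹¹ m = 12.7 pm.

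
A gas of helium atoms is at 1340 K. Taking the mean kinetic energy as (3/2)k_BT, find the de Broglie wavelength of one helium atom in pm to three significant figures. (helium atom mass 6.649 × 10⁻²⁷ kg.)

KE = (3/2)k_BT = 1.5 × 1.381 × 10⁻²³ × 1340 = 2.776 × 10⁻²⁰ J.
p = √(2mKE) = √(2 × 6.649 × 10⁻²⁷ × 2.776 × 10⁻²⁰) = 1.921 × 10⁻²³ kg·m/s.
λ = h/p = 3.45 × 10⁻¹¹ m = 34.5 pm.

λ = 34.5 pm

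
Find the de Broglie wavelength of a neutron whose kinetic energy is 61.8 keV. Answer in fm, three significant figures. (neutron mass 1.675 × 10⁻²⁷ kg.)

KE = 61.8 keV = 9.900 × 10⁻¹⁵ J.
p = √(2mKE) = √(2 × 1.675 × 10⁻²⁷ × 9.900 × 10⁻¹⁵) = 5.759 × 10⁻²¹ kg·m/s.
λ = h/p = 6.626 × 10⁻³⁴ / 5.759 × 10⁻²¹ = 1.15 × 10⁻¹³ m = 115 fm.

λ = 115 fm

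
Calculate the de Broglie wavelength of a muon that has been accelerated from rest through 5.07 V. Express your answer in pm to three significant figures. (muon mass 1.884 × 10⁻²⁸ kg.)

λ = 37.9 pm

KE = eV = 1.602 × 10⁻¹⁹ × 5.070 = 8.122 × 10⁻¹⁹ J.
p = √(2mKE) = √(2 × 1.884 × 10⁻²⁸ × 8.122 × 10⁻¹⁹) = 1.749 × 10⁻²³ kg·m/s.
λ = h/p = 6.626 × 10⁻³⁴ / 1.749 × 10⁻²³ = 3.79 × 10⁻¹¹ m = 37.9 pm.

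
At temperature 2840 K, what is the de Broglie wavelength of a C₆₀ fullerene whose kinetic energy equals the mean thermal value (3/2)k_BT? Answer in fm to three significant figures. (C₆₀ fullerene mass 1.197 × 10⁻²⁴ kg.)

KE = (3/2)k_BT = 1.5 × 1.381 × 10⁻²³ × 2840 = 5.883 × 10⁻²⁰ J.
p = √(2mKE) = √(2 × 1.197 × 10⁻²⁴ × 5.883 × 10⁻²⁰) = 3.753 × 10⁻²² kg·m/s.
λ = h/p = 1.77 × 10⁻¹² m = 1770 fm.

λ = 1770 fm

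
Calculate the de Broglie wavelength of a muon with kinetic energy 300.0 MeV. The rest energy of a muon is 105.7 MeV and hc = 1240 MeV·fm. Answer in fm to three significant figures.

Total energy E = KE + m₀c² = 300.0 + 105.7 = 405.7 MeV.
(pc)² = E² − (m₀c²)² = (405.7)² − (105.7)² = 1.534 × 10⁵ MeV², so pc = 391.7 MeV.
λ = hc/(pc) = 1240 MeV·fm / 391.7 MeV = 3.17 fm.

λ = 3.17 fm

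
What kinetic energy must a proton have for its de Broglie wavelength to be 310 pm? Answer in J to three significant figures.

KE = 1.37 × 10⁻²¹ J

p = h/λ = 6.626 × 10⁻³⁴ / 3.100 × 10⁻¹⁰ = 2.137 × 10⁻²⁴ kg·m/s.
KE = p²/(2m) = (2.137 × 10⁻²⁴)² / (2 × 1.673 × 10⁻²⁷) = 1.365 × 10⁻²¹ J = 1.37 × 10⁻²¹ J.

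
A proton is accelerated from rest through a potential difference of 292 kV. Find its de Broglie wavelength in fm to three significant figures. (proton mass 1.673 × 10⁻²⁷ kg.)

KE = eV = 1.602 × 10⁻¹⁹ × 2.920 × 10⁵ = 4.678 × 10⁻¹⁴ J.
p = √(2mKE) = √(2 × 1.673 × 10⁻²⁷ × 4.678 × 10⁻¹⁴) = 1.251 × 10⁻²⁰ kg·m/s.
λ = h/p = 6.626 × 10⁻³⁴ / 1.251 × 10⁻²⁰ = 5.30 × 10⁻¹⁴ m = 53.0 fm.

λ = 53.0 fm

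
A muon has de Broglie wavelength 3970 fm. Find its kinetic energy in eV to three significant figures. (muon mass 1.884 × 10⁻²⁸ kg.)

p = h/λ = 6.626 × 10⁻³⁴ / 3.970 × 10⁻¹² = 1.669 × 10⁻²² kg·m/s.
KE = p²/(2m) = (1.669 × 10⁻²²)² / (2 × 1.884 × 10⁻²⁸) = 7.393 × 10⁻¹⁷ J = 461 eV.

KE = 461 eV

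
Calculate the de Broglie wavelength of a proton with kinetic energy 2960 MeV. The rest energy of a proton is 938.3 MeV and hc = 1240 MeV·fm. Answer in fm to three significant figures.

Total energy E = KE + m₀c² = 2960 + 938.3 = 3898.3 MeV.
(pc)² = E² − (m₀c²)² = (3898.3)² − (938.3)² = 1.432 × 10⁷ MeV², so pc = 3784 MeV.
λ = hc/(pc) = 1240 MeV·fm / 3784 MeV = 0.328 fm.

λ = 0.328 fm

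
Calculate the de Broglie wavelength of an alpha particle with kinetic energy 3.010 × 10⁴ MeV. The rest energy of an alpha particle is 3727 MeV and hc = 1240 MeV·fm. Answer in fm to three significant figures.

λ = 0.0369 fm

Total energy E = KE + m₀c² = 3.010 × 10⁴ + 3727 = 33827 MeV.
(pc)² = E² − (m₀c²)² = (33827)² − (3727)² = 1.130 × 10⁹ MeV², so pc = 3.362 × 10⁴ MeV.
λ = hc/(pc) = 1240 MeV·fm / 3.362 × 10⁴ MeV = 0.0369 fm.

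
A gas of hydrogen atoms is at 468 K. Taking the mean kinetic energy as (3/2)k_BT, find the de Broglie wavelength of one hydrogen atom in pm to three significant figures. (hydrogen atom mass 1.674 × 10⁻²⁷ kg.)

λ = 116 pm

KE = (3/2)k_BT = 1.5 × 1.381 × 10⁻²³ × 468 = 9.695 × 10⁻²¹ J.
p = √(2mKE) = √(2 × 1.674 × 10⁻²⁷ × 9.695 × 10⁻²¹) = 5.697 × 10⁻²⁴ kg·m/s.
λ = h/p = 1.16 × 10⁻¹⁰ m = 116 pm.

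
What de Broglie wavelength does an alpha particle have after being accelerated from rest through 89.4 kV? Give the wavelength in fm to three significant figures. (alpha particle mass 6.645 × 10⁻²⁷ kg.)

KE = 2eV = 2 × 1.602 × 10⁻¹⁹ × 8.940 × 10⁴ = 2.864 × 10⁻¹⁴ J.
p = √(2mKE) = √(2 × 6.645 × 10⁻²⁷ × 2.864 × 10⁻¹⁴) = 1.951 × 10⁻²⁰ kg·m/s.
λ = h/p = 6.626 × 10⁻³⁴ / 1.951 × 10⁻²⁰ = 3.40 × 10⁻¹⁴ m = 34.0 fm.

λ = 34.0 fm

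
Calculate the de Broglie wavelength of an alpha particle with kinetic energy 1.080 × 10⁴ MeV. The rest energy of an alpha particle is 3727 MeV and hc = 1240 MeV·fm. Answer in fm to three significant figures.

λ = 0.0883 fm

Total energy E = KE + m₀c² = 1.080 × 10⁴ + 3727 = 14527 MeV.
(pc)² = E² − (m₀c²)² = (14527)² − (3727)² = 1.971 × 10⁸ MeV², so pc = 1.404 × 10⁴ MeV.
λ = hc/(pc) = 1240 MeV·fm / 1.404 × 10⁴ MeV = 0.0883 fm.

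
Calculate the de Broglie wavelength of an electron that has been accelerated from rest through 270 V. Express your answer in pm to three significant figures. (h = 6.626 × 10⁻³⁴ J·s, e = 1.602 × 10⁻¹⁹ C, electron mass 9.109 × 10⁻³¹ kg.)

λ = 74.6 pm

KE = eV = 1.602 × 10⁻¹⁹ × 270.0 = 4.325 × 10⁻¹⁷ J.
p = √(2mKE) = √(2 × 9.109 × 10⁻³¹ × 4.325 × 10⁻¹⁷) = 8.877 × 10⁻²⁴ kg·m/s.
λ = h/p = 6.626 × 10⁻³⁴ / 8.877 × 10⁻²⁴ = 7.46 × 10⁻¹¹ m = 74.6 pm.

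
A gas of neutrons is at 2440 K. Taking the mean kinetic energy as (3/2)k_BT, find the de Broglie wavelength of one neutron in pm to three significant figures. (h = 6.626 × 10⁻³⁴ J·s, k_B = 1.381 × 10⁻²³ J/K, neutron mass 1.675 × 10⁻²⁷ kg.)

λ = 50.9 pm

KE = (3/2)k_BT = 1.5 × 1.381 × 10⁻²³ × 2440 = 5.054 × 10⁻²⁰ J.
p = √(2mKE) = √(2 × 1.675 × 10⁻²⁷ × 5.054 × 10⁻²⁰) = 1.301 × 10⁻²³ kg·m/s.
λ = h/p = 5.09 × 10⁻¹¹ m = 50.9 pm.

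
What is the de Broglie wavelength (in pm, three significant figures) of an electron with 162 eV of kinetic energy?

KE = 162 eV = 2.595 × 10⁻¹⁷ J.
p = √(2mKE) = √(2 × 9.109 × 10⁻³¹ × 2.595 × 10⁻¹⁷) = 6.876 × 10⁻²⁴ kg·m/s.
λ = h/p = 6.626 × 10⁻³⁴ / 6.876 × 10⁻²⁴ = 9.64 × 10⁻¹¹ m = 96.4 pm.

λ = 96.4 pm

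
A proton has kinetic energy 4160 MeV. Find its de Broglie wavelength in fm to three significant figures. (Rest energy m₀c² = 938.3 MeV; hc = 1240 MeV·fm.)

λ = 0.247 fm

Total energy E = KE + m₀c² = 4160 + 938.3 = 5098.3 MeV.
(pc)² = E² − (m₀c²)² = (5098.3)² − (938.3)² = 2.511 × 10⁷ MeV², so pc = 5011 MeV.
λ = hc/(pc) = 1240 MeV·fm / 5011 MeV = 0.247 fm.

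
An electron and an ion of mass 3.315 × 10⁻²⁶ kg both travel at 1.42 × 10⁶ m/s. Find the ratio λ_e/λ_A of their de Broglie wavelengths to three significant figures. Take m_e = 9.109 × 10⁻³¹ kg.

λ_e/λ_A = 3.64 × 10⁴

At fixed v, p = mv so λ = h/(mv) ∝ 1/m.
λ_e/λ_A = m_A/m_e = 3.315 × 10⁻²⁶/9.109 × 10⁻³¹ = 3.64 × 10⁴.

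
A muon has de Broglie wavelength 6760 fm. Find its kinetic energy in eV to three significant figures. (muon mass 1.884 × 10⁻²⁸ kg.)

p = h/λ = 6.626 × 10⁻³⁴ / 6.760 × 10⁻¹² = 9.802 × 10⁻²³ kg·m/s.
KE = p²/(2m) = (9.802 × 10⁻²³)² / (2 × 1.884 × 10⁻²⁸) = 2.550 × 10⁻¹⁷ J = 159 eV.

KE = 159 eV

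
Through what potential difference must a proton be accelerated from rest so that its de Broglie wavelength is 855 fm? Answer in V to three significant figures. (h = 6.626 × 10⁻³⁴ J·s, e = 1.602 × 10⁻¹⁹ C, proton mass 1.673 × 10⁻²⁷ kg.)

V = 1120 V

p = h/λ = 6.626 × 10⁻³⁴ / 8.550 × 10⁻¹³ = 7.750 × 10⁻²² kg·m/s.
KE = p²/(2m) = 1.795 × 10⁻¹⁶ J.
V = KE/e = 1.795 × 10⁻¹⁶ / (1.602 × 10⁻¹⁹) = 1120 V.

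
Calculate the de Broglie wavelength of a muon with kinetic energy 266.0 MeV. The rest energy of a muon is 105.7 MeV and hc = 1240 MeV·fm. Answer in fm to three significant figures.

λ = 3.48 fm

Total energy E = KE + m₀c² = 266.0 + 105.7 = 371.7 MeV.
(pc)² = E² − (m₀c²)² = (371.7)² − (105.7)² = 1.270 × 10⁵ MeV², so pc = 356.4 MeV.
λ = hc/(pc) = 1240 MeV·fm / 356.4 MeV = 3.48 fm.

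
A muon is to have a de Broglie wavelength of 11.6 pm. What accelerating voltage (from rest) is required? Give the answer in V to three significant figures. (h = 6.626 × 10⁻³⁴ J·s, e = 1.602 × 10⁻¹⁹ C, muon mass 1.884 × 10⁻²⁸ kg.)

p = h/λ = 6.626 × 10⁻³⁴ / 1.160 × 10⁻¹¹ = 5.712 × 10⁻²³ kg·m/s.
KE = p²/(2m) = 8.659 × 10⁻¹⁸ J.
V = KE/e = 8.659 × 10⁻¹⁸ / (1.602 × 10⁻¹⁹) = 54.1 V.

V = 54.1 V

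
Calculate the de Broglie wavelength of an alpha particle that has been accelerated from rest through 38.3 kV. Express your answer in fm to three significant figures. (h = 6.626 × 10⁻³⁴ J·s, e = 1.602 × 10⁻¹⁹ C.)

λ = 51.9 fm

KE = 2eV = 2 × 1.602 × 10⁻¹⁹ × 3.830 × 10⁴ = 1.227 × 10⁻¹⁴ J.
p = √(2mKE) = √(2 × 6.645 × 10⁻²⁷ × 1.227 × 10⁻¹⁴) = 1.277 × 10⁻²⁰ kg·m/s.
λ = h/p = 6.626 × 10⁻³⁴ / 1.277 × 10⁻²⁰ = 5.19 × 10⁻¹⁴ m = 51.9 fm.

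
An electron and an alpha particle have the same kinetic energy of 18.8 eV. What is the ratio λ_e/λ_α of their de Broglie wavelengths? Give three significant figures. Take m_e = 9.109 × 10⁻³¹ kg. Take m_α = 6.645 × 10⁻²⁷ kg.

At fixed KE, p = √(2mKE) so λ = h/p ∝ 1/√m.
λ_e/λ_α = √(m_α/m_e) = √(6.645 × 10⁻²⁷/9.109 × 10⁻³¹) = √(7295) = 85.4.

λ_e/λ_α = 85.4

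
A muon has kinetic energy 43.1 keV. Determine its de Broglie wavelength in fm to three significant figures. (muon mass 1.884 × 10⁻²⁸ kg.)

λ = 411 fm

KE = 43.1 keV = 6.905 × 10⁻¹⁵ J.
p = √(2mKE) = √(2 × 1.884 × 10⁻²⁸ × 6.905 × 10⁻¹⁵) = 1.613 × 10⁻²¹ kg·m/s.
λ = h/p = 6.626 × 10⁻³⁴ / 1.613 × 10⁻²¹ = 4.11 × 10⁻¹³ m = 411 fm.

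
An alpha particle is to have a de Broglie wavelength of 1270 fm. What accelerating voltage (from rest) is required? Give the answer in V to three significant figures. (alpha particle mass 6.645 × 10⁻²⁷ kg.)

p = h/λ = 6.626 × 10⁻³⁴ / 1.270 × 10⁻¹² = 5.217 × 10⁻²² kg·m/s.
KE = p²/(2m) = 2.048 × 10⁻¹⁷ J.
V = KE/2e = 2.048 × 10⁻¹⁷ / (2 × 1.602 × 10⁻¹⁹) = 63.9 V.

V = 63.9 V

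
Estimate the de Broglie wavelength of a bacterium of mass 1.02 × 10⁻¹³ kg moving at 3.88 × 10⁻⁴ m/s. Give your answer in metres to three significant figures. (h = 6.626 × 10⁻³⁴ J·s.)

λ = 1.67 × 10⁻¹⁷ m

p = mv = 1.02 × 10⁻¹³ × 3.88 × 10⁻⁴ = 3.958 × 10⁻¹⁷ kg·m/s.
λ = h/p = 6.626 × 10⁻³⁴ / 3.958 × 10⁻¹⁷ = 1.67 × 10⁻¹⁷ m.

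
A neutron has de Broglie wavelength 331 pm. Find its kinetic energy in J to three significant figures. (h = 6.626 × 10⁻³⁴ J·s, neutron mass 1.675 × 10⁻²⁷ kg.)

p = h/λ = 6.626 × 10⁻³⁴ / 3.310 × 10⁻¹⁰ = 2.002 × 10⁻²⁴ kg·m/s.
KE = p²/(2m) = (2.002 × 10⁻²⁴)² / (2 × 1.675 × 10⁻²⁷) = 1.196 × 10⁻²¹ J = 1.20 × 10⁻²¹ J.

KE = 1.20 × 10⁻²¹ J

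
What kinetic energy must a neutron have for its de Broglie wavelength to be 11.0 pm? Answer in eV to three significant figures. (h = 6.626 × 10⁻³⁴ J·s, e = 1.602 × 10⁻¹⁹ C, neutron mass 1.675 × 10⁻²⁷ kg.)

p = h/λ = 6.626 × 10⁻³⁴ / 1.100 × 10⁻¹¹ = 6.024 × 10⁻²³ kg·m/s.
KE = p²/(2m) = (6.024 × 10⁻²³)² / (2 × 1.675 × 10⁻²⁷) = 1.083 × 10⁻¹⁸ J = 6.76 eV.

KE = 6.76 eV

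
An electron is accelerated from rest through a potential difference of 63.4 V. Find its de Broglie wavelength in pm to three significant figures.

KE = eV = 1.602 × 10⁻¹⁹ × 63.40 = 1.016 × 10⁻¹⁷ J.
p = √(2mKE) = √(2 × 9.109 × 10⁻³¹ × 1.016 × 10⁻¹⁷) = 4.302 × 10⁻²⁴ kg·m/s.
λ = h/p = 6.626 × 10⁻³⁴ / 4.302 × 10⁻²⁴ = 1.54 × 10⁻¹⁰ m = 154 pm.

λ = 154 pm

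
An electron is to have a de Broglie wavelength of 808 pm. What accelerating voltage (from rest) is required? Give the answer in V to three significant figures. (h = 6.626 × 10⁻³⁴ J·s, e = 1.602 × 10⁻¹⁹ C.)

p = h/λ = 6.626 × 10⁻³⁴ / 8.080 × 10⁻¹⁰ = 8.200 × 10⁻²⁵ kg·m/s.
KE = p²/(2m) = 3.691 × 10⁻¹⁹ J.
V = KE/e = 3.691 × 10⁻¹⁹ / (1.602 × 10⁻¹⁹) = 2.30 V.

V = 2.30 V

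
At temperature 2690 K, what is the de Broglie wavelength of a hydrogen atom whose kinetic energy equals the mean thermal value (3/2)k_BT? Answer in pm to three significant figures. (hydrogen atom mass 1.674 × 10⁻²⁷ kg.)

KE = (3/2)k_BT = 1.5 × 1.381 × 10⁻²³ × 2690 = 5.572 × 10⁻²⁰ J.
p = √(2mKE) = √(2 × 1.674 × 10⁻²⁷ × 5.572 × 10⁻²⁰) = 1.366 × 10⁻²³ kg·m/s.
λ = h/p = 4.85 × 10⁻¹¹ m = 48.5 pm.

λ = 48.5 pm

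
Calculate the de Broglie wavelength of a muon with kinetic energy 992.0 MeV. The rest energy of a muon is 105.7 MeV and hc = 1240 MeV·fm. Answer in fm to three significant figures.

Total energy E = KE + m₀c² = 992.0 + 105.7 = 1097.7 MeV.
(pc)² = E² − (m₀c²)² = (1097.7)² − (105.7)² = 1.194 × 10⁶ MeV², so pc = 1093 MeV.
λ = hc/(pc) = 1240 MeV·fm / 1093 MeV = 1.13 fm.

λ = 1.13 fm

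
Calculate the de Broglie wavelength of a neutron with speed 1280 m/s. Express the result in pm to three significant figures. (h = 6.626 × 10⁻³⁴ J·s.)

λ = 309 pm

p = mv = 1.675 × 10⁻²⁷ × 1280 = 2.144 × 10⁻²⁴ kg·m/s.
λ = h/p = 6.626 × 10⁻³⁴ / 2.144 × 10⁻²⁴ = 3.09 × 10⁻¹⁰ m = 309 pm.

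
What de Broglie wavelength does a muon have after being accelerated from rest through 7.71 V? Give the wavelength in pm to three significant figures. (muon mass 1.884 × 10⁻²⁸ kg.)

λ = 30.7 pm

KE = eV = 1.602 × 10⁻¹⁹ × 7.710 = 1.235 × 10⁻¹⁸ J.
p = √(2mKE) = √(2 × 1.884 × 10⁻²⁸ × 1.235 × 10⁻¹⁸) = 2.157 × 10⁻²³ kg·m/s.
λ = h/p = 6.626 × 10⁻³⁴ / 2.157 × 10⁻²³ = 3.07 × 10⁻¹¹ m = 30.7 pm.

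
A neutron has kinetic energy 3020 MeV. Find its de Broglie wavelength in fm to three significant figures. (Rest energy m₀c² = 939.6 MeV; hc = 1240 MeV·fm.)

Total energy E = KE + m₀c² = 3020 + 939.6 = 3959.6 MeV.
(pc)² = E² − (m₀c²)² = (3959.6)² − (939.6)² = 1.480 × 10⁷ MeV², so pc = 3847 MeV.
λ = hc/(pc) = 1240 MeV·fm / 3847 MeV = 0.322 fm.

λ = 0.322 fm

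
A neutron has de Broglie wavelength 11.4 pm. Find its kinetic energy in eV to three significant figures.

KE = 6.29 eV

p = h/λ = 6.626 × 10⁻³⁴ / 1.140 × 10⁻¹¹ = 5.812 × 10⁻²³ kg·m/s.
KE = p²/(2m) = (5.812 × 10⁻²³)² / (2 × 1.675 × 10⁻²⁷) = 1.008 × 10⁻¹⁸ J = 6.29 eV.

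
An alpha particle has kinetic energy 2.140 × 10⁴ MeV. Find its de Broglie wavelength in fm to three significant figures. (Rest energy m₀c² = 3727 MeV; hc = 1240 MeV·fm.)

λ = 0.0499 fm

Total energy E = KE + m₀c² = 2.140 × 10⁴ + 3727 = 25127 MeV.
(pc)² = E² − (m₀c²)² = (25127)² − (3727)² = 6.175 × 10⁸ MeV², so pc = 2.485 × 10⁴ MeV.
λ = hc/(pc) = 1240 MeV·fm / 2.485 × 10⁴ MeV = 0.0499 fm.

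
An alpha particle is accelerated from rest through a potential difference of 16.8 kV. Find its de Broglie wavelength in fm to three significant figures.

KE = 2eV = 2 × 1.602 × 10⁻¹⁹ × 1.680 × 10⁴ = 5.383 × 10⁻¹⁵ J.
p = √(2mKE) = √(2 × 6.645 × 10⁻²⁷ × 5.383 × 10⁻¹⁵) = 8.458 × 10⁻²¹ kg·m/s.
λ = h/p = 6.626 × 10⁻³⁴ / 8.458 × 10⁻²¹ = 7.83 × 10⁻¹⁴ m = 78.3 fm.

λ = 78.3 fm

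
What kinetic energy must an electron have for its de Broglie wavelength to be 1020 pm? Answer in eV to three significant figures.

KE = 1.45 eV

p = h/λ = 6.626 × 10⁻³⁴ / 1.020 × 10⁻⁹ = 6.496 × 10⁻²⁵ kg·m/s.
KE = p²/(2m) = (6.496 × 10⁻²⁵)² / (2 × 9.109 × 10⁻³¹) = 2.316 × 10⁻¹⁹ J = 1.45 eV.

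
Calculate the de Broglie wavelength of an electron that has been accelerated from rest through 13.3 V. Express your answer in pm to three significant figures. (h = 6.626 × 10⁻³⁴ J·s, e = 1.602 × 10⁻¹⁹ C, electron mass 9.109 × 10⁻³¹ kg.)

λ = 336 pm

KE = eV = 1.602 × 10⁻¹⁹ × 13.30 = 2.131 × 10⁻¹⁸ J.
p = √(2mKE) = √(2 × 9.109 × 10⁻³¹ × 2.131 × 10⁻¹⁸) = 1.970 × 10⁻²⁴ kg·m/s.
λ = h/p = 6.626 × 10⁻³⁴ / 1.970 × 10⁻²⁴ = 3.36 × 10⁻¹⁰ m = 336 pm.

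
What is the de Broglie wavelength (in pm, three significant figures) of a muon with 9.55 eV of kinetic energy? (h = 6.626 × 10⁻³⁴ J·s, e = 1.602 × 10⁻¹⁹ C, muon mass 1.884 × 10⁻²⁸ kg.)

λ = 27.6 pm

KE = 9.55 eV = 1.530 × 10⁻¹⁸ J.
p = √(2mKE) = √(2 × 1.884 × 10⁻²⁸ × 1.530 × 10⁻¹⁸) = 2.401 × 10⁻²³ kg·m/s.
λ = h/p = 6.626 × 10⁻³⁴ / 2.401 × 10⁻²³ = 2.76 × 10⁻¹¹ m = 27.6 pm.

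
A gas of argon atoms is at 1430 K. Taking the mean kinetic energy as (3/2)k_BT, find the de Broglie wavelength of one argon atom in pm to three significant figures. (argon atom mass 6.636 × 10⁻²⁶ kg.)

λ = 10.6 pm

KE = (3/2)k_BT = 1.5 × 1.381 × 10⁻²³ × 1430 = 2.962 × 10⁻²⁰ J.
p = √(2mKE) = √(2 × 6.636 × 10⁻²⁶ × 2.962 × 10⁻²⁰) = 6.270 × 10⁻²³ kg·m/s.
λ = h/p = 1.06 × 10⁻¹¹ m = 10.6 pm.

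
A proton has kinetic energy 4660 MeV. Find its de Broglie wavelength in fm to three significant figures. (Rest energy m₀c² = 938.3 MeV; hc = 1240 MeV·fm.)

Total energy E = KE + m₀c² = 4660 + 938.3 = 5598.3 MeV.
(pc)² = E² − (m₀c²)² = (5598.3)² − (938.3)² = 3.046 × 10⁷ MeV², so pc = 5519 MeV.
λ = hc/(pc) = 1240 MeV·fm / 5519 MeV = 0.225 fm.

λ = 0.225 fm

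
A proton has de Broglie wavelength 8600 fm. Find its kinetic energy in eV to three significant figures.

p = h/λ = 6.626 × 10⁻³⁴ / 8.600 × 10⁻¹² = 7.705 × 10⁻²³ kg·m/s.
KE = p²/(2m) = (7.705 × 10⁻²³)² / (2 × 1.673 × 10⁻²⁷) = 1.774 × 10⁻¹⁸ J = 11.1 eV.

KE = 11.1 eV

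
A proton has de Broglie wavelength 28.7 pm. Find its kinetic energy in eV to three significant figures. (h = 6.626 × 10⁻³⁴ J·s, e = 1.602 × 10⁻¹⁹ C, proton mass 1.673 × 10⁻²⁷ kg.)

KE = 0.994 eV

p = h/λ = 6.626 × 10⁻³⁴ / 2.870 × 10⁻¹¹ = 2.309 × 10⁻²³ kg·m/s.
KE = p²/(2m) = (2.309 × 10⁻²³)² / (2 × 1.673 × 10⁻²⁷) = 1.593 × 10⁻¹⁹ J = 0.994 eV.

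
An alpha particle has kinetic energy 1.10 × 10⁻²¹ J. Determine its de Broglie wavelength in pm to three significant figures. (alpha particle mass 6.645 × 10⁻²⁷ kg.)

p = √(2mKE) = √(2 × 6.645 × 10⁻²⁷ × 1.100 × 10⁻²¹) = 3.823 × 10⁻²⁴ kg·m/s.
λ = h/p = 6.626 × 10⁻³⁴ / 3.823 × 10⁻²⁴ = 1.73 × 10⁻¹⁰ m = 173 pm.

λ = 173 pm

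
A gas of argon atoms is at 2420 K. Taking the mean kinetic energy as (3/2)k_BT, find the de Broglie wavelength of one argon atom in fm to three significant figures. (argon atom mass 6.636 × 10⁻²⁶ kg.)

λ = 8120 fm

KE = (3/2)k_BT = 1.5 × 1.381 × 10⁻²³ × 2420 = 5.013 × 10⁻²⁰ J.
p = √(2mKE) = √(2 × 6.636 × 10⁻²⁶ × 5.013 × 10⁻²⁰) = 8.157 × 10⁻²³ kg·m/s.
λ = h/p = 8.12 × 10⁻¹² m = 8120 fm.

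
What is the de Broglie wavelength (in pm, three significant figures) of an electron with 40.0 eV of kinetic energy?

KE = 40.0 eV = 6.408 × 10⁻¹⁸ J.
p = √(2mKE) = √(2 × 9.109 × 10⁻³¹ × 6.408 × 10⁻¹⁸) = 3.417 × 10⁻²⁴ kg·m/s.
λ = h/p = 6.626 × 10⁻³⁴ / 3.417 × 10⁻²⁴ = 1.94 × 10⁻¹⁰ m = 194 pm.

λ = 194 pm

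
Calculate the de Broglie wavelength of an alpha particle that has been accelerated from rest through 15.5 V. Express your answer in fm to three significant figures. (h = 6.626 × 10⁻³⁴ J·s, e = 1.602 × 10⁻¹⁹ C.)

KE = 2eV = 2 × 1.602 × 10⁻¹⁹ × 15.50 = 4.966 × 10⁻¹⁸ J.
p = √(2mKE) = √(2 × 6.645 × 10⁻²⁷ × 4.966 × 10⁻¹⁸) = 2.569 × 10⁻²² kg·m/s.
λ = h/p = 6.626 × 10⁻³⁴ / 2.569 × 10⁻²² = 2.58 × 10⁻¹² m = 2580 fm.

λ = 2580 fm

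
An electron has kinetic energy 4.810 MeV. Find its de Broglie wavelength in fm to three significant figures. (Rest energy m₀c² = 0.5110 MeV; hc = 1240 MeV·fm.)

Total energy E = KE + m₀c² = 4.810 + 0.5110 = 5.3210 MeV.
(pc)² = E² − (m₀c²)² = (5.3210)² − (0.5110)² = 28.05 MeV², so pc = 5.296 MeV.
λ = hc/(pc) = 1240 MeV·fm / 5.296 MeV = 234 fm.

λ = 234 fm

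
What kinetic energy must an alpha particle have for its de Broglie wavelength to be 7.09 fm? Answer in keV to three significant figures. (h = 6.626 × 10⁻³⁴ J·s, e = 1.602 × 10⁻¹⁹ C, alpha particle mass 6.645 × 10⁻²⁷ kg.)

KE = 4100 keV

p = h/λ = 6.626 × 10⁻³⁴ / 7.090 × 10⁻¹⁵ = 9.346 × 10⁻²⁰ kg·m/s.
KE = p²/(2m) = (9.346 × 10⁻²⁰)² / (2 × 6.645 × 10⁻²⁷) = 6.572 × 10⁻¹³ J = 4100 keV.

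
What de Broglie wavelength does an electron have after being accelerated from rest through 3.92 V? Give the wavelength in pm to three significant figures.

KE = eV = 1.602 × 10⁻¹⁹ × 3.920 = 6.280 × 10⁻¹⁹ J.
p = √(2mKE) = √(2 × 9.109 × 10⁻³¹ × 6.280 × 10⁻¹⁹) = 1.070 × 10⁻²⁴ kg·m/s.
λ = h/p = 6.626 × 10⁻³⁴ / 1.070 × 10⁻²⁴ = 6.19 × 10⁻¹⁰ m = 619 pm.

λ = 619 pm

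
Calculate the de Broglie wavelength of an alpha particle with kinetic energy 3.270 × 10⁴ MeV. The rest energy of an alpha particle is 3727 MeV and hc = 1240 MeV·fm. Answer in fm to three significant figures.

λ = 0.0342 fm

Total energy E = KE + m₀c² = 3.270 × 10⁴ + 3727 = 36427 MeV.
(pc)² = E² − (m₀c²)² = (36427)² − (3727)² = 1.313 × 10⁹ MeV², so pc = 3.624 × 10⁴ MeV.
λ = hc/(pc) = 1240 MeV·fm / 3.624 × 10⁴ MeV = 0.0342 fm.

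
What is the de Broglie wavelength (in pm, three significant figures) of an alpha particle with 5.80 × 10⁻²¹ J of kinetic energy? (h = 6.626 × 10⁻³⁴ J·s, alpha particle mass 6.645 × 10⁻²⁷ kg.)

p = √(2mKE) = √(2 × 6.645 × 10⁻²⁷ × 5.800 × 10⁻²¹) = 8.780 × 10⁻²⁴ kg·m/s.
λ = h/p = 6.626 × 10⁻³⁴ / 8.780 × 10⁻²⁴ = 7.55 × 10⁻¹¹ m = 75.5 pm.

λ = 75.5 pm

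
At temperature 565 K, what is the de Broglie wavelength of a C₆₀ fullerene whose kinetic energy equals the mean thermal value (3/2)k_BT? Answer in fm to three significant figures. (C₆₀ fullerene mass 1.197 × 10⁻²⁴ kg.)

λ = 3960 fm

KE = (3/2)k_BT = 1.5 × 1.381 × 10⁻²³ × 565 = 1.170 × 10⁻²⁰ J.
p = √(2mKE) = √(2 × 1.197 × 10⁻²⁴ × 1.170 × 10⁻²⁰) = 1.674 × 10⁻²² kg·m/s.
λ = h/p = 3.96 × 10⁻¹² m = 3960 fm.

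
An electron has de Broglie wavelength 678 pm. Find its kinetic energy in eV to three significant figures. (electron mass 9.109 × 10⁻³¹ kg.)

KE = 3.27 eV

p = h/λ = 6.626 × 10⁻³⁴ / 6.780 × 10⁻¹⁰ = 9.773 × 10⁻²⁵ kg·m/s.
KE = p²/(2m) = (9.773 × 10⁻²⁵)² / (2 × 9.109 × 10⁻³¹) = 5.243 × 10⁻¹⁹ J = 3.27 eV.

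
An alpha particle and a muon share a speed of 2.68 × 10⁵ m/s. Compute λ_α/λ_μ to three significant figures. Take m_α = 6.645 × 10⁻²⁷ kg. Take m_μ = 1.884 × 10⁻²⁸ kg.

λ_α/λ_μ = 0.0284

At fixed v, p = mv so λ = h/(mv) ∝ 1/m.
λ_α/λ_μ = m_μ/m_α = 1.884 × 10⁻²⁸/6.645 × 10⁻²⁷ = 0.0284.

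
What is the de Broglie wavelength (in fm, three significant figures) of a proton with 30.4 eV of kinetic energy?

KE = 30.4 eV = 4.870 × 10⁻¹⁸ J.
p = √(2mKE) = √(2 × 1.673 × 10⁻²⁷ × 4.870 × 10⁻¹⁸) = 1.277 × 10⁻²² kg·m/s.
λ = h/p = 6.626 × 10⁻³⁴ / 1.277 × 10⁻²² = 5.19 × 10⁻¹² m = 5190 fm.

λ = 5190 fm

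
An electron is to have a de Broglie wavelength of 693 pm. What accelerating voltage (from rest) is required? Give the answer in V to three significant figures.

p = h/λ = 6.626 × 10⁻³⁴ / 6.930 × 10⁻¹⁰ = 9.561 × 10⁻²⁵ kg·m/s.
KE = p²/(2m) = 5.018 × 10⁻¹⁹ J.
V = KE/e = 5.018 × 10⁻¹⁹ / (1.602 × 10⁻¹⁹) = 3.13 V.

V = 3.13 V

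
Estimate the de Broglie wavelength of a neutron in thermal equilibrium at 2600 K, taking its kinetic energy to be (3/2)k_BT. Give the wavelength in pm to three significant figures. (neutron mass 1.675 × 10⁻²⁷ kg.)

λ = 49.3 pm

KE = (3/2)k_BT = 1.5 × 1.381 × 10⁻²³ × 2600 = 5.386 × 10⁻²⁰ J.
p = √(2mKE) = √(2 × 1.675 × 10⁻²⁷ × 5.386 × 10⁻²⁰) = 1.343 × 10⁻²³ kg·m/s.
λ = h/p = 4.93 × 10⁻¹¹ m = 49.3 pm.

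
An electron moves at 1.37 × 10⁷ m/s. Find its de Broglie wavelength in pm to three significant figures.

p = mv = 9.109 × 10⁻³¹ × 1.37 × 10⁷ = 1.248 × 10⁻²³ kg·m/s.
λ = h/p = 6.626 × 10⁻³⁴ / 1.248 × 10⁻²³ = 5.31 × 10⁻¹¹ m = 53.1 pm.

λ = 53.1 pm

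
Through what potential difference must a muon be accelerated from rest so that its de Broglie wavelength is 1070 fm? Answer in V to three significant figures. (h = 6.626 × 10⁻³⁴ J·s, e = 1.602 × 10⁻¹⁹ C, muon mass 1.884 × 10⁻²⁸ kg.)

V = 6350 V

p = h/λ = 6.626 × 10⁻³⁴ / 1.070 × 10⁻¹² = 6.193 × 10⁻²² kg·m/s.
KE = p²/(2m) = 1.018 × 10⁻¹⁵ J.
V = KE/e = 1.018 × 10⁻¹⁵ / (1.602 × 10⁻¹⁹) = 6350 V.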